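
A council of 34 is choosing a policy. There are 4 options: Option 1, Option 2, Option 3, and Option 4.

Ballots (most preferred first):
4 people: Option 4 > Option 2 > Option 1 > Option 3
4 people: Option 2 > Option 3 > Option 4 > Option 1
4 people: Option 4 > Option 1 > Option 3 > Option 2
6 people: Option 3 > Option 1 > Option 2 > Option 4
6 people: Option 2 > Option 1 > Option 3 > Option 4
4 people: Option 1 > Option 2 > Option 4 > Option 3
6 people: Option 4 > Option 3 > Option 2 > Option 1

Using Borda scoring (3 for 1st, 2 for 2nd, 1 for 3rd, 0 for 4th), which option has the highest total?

Option 1: 4×1 + 4×0 + 4×2 + 6×2 + 6×2 + 4×3 + 6×0 = 48
Option 2: 4×2 + 4×3 + 4×0 + 6×1 + 6×3 + 4×2 + 6×1 = 58
Option 3: 4×0 + 4×2 + 4×1 + 6×3 + 6×1 + 4×0 + 6×2 = 48
Option 4: 4×3 + 4×1 + 4×3 + 6×0 + 6×0 + 4×1 + 6×3 = 50

Option 2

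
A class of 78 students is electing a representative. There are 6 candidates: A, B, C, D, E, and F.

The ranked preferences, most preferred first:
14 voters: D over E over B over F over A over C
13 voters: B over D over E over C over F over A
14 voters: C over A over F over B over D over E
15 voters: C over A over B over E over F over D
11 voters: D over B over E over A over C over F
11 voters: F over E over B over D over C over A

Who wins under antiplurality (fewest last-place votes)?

Last-place votes: A 24, B 0, C 14, D 15, E 14, F 11.

B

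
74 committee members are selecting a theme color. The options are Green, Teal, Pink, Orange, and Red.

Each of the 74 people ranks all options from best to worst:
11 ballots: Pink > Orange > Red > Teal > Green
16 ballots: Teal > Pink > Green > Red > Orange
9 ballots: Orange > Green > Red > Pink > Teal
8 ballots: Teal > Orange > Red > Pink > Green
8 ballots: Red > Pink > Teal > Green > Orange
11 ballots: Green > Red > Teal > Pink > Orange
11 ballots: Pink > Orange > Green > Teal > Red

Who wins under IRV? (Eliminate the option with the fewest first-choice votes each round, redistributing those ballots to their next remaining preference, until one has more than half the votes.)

Round 1: Green 11, Teal 24, Pink 22, Orange 9, Red 8. Red eliminated.
Round 2: Green 11, Teal 24, Pink 30, Orange 9. Orange eliminated.
Round 3: Green 20, Teal 24, Pink 30. Green eliminated.
Round 4: Teal 35, Pink 39. Pink has a majority (≥38).

Pink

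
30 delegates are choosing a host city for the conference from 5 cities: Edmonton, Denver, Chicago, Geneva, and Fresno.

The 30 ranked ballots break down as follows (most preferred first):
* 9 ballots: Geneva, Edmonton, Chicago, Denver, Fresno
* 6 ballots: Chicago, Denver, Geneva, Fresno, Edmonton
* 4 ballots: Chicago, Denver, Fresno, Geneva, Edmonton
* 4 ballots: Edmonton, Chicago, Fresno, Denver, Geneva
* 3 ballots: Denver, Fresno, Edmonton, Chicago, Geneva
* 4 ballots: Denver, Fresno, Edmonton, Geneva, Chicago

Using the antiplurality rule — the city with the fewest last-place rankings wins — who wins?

Denver

Last-place votes: Edmonton 10, Denver 0, Chicago 4, Geneva 7, Fresno 9.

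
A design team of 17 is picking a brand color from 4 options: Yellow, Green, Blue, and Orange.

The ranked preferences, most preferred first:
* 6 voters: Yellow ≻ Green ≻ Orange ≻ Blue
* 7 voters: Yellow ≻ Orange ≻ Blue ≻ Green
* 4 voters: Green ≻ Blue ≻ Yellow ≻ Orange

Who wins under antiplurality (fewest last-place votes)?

Last-place votes: Yellow 0, Green 7, Blue 6, Orange 4.

Yellow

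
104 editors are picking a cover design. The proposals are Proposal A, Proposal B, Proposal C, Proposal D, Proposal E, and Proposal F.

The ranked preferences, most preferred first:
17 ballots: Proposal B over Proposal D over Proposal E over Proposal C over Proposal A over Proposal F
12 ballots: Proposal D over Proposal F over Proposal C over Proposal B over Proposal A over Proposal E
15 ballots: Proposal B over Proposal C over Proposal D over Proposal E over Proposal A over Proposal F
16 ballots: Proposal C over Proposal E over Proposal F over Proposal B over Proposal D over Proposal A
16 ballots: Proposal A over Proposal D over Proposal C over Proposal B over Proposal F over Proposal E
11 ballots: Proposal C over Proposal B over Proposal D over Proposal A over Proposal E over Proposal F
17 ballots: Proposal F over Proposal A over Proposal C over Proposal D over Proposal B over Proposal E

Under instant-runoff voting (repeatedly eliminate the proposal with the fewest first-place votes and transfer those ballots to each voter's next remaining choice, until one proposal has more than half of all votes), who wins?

Round 1: Proposal A 16, Proposal B 32, Proposal C 27, Proposal D 12, Proposal E 0, Proposal F 17. Proposal E eliminated.
Round 2: Proposal A 16, Proposal B 32, Proposal C 27, Proposal D 12, Proposal F 17. Proposal D eliminated.
Round 3: Proposal A 16, Proposal B 32, Proposal C 27, Proposal F 29. Proposal A eliminated.
Round 4: Proposal B 32, Proposal C 43, Proposal F 29. Proposal F eliminated.
Round 5: Proposal B 32, Proposal C 72. Proposal C has a majority (≥53).

Proposal C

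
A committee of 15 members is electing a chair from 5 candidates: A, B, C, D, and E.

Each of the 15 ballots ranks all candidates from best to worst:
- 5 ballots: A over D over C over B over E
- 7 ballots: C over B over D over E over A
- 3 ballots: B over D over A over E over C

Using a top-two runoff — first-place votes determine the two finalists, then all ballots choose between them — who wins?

Round 1 first-place votes: A 5, B 3, C 7, D 0, E 0. C and A advance.
Runoff: C is ranked above A on 7 ballots, A above C on 8.

A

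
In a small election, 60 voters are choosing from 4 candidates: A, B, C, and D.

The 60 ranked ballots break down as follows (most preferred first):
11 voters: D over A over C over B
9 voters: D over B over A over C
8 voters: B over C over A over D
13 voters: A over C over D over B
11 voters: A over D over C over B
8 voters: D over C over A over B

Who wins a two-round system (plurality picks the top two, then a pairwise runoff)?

A

Round 1 first-place votes: A 24, B 8, C 0, D 28. D and A advance.
Runoff: D is ranked above A on 28 ballots, A above D on 32.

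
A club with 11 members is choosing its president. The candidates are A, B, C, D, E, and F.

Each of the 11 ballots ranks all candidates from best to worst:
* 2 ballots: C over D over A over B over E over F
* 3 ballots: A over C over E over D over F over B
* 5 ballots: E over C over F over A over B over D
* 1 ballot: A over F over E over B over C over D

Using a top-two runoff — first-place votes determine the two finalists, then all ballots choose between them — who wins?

A

Round 1 first-place votes: A 4, B 0, C 2, D 0, E 5, F 0. E and A advance.
Runoff: E is ranked above A on 5 ballots, A above E on 6.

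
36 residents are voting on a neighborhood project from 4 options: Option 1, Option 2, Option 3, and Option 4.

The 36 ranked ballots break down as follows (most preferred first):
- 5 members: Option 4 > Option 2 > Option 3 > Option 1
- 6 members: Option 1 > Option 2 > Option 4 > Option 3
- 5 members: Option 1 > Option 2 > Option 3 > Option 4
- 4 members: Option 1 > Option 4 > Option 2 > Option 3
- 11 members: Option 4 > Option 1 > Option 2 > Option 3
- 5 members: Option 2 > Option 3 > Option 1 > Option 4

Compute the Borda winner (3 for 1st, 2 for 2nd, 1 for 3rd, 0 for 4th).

Option 1

Option 1: 5×0 + 6×3 + 5×3 + 4×3 + 11×2 + 5×1 = 72
Option 2: 5×2 + 6×2 + 5×2 + 4×1 + 11×1 + 5×3 = 62
Option 3: 5×1 + 6×0 + 5×1 + 4×0 + 11×0 + 5×2 = 20
Option 4: 5×3 + 6×1 + 5×0 + 4×2 + 11×3 + 5×0 = 62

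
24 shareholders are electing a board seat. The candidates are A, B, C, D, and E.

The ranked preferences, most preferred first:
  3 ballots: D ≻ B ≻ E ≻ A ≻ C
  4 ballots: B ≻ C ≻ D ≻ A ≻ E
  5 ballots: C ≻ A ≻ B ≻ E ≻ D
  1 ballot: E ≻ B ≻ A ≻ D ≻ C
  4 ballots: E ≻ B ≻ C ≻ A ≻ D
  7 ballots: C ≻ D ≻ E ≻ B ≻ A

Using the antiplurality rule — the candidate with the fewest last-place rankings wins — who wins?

B

Last-place votes: A 7, B 0, C 4, D 9, E 4.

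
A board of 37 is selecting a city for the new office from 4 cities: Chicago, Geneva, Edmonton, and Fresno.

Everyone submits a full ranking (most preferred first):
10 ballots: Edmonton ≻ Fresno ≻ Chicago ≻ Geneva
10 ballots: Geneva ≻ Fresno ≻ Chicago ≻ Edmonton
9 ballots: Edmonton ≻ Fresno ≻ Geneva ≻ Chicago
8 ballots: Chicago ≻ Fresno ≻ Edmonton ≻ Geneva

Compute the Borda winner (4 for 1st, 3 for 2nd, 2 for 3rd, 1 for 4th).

Fresno

Chicago: 10×2 + 10×2 + 9×1 + 8×4 = 81
Geneva: 10×1 + 10×4 + 9×2 + 8×1 = 76
Edmonton: 10×4 + 10×1 + 9×4 + 8×2 = 102
Fresno: 10×3 + 10×3 + 9×3 + 8×3 = 111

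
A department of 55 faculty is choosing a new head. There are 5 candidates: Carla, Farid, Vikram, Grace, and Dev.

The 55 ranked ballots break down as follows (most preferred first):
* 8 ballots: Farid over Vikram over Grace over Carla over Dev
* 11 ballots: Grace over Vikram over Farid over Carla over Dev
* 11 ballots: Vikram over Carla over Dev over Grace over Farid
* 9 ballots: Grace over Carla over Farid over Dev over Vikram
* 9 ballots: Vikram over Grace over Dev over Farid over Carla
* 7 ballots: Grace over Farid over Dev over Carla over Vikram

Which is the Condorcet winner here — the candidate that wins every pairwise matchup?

Vikram

Vikram vs Carla: 39–16
Vikram vs Farid: 31–24
Vikram vs Grace: 28–27
Vikram vs Dev: 39–16
Vikram beats every other candidate.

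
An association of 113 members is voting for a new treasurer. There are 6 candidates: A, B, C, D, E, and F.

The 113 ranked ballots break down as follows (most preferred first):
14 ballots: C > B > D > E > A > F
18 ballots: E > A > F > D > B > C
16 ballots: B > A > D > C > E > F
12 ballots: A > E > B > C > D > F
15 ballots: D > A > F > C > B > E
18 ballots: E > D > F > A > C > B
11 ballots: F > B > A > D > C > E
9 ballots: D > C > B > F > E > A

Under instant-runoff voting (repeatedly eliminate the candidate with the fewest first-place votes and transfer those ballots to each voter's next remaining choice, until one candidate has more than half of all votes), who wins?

B

Round 1: A 12, B 16, C 14, D 24, E 36, F 11. F eliminated.
Round 2: A 12, B 27, C 14, D 24, E 36. A eliminated.
Round 3: B 27, C 14, D 24, E 48. C eliminated.
Round 4: B 41, D 24, E 48. D eliminated.
Round 5: B 65, E 48. B has a majority (≥57).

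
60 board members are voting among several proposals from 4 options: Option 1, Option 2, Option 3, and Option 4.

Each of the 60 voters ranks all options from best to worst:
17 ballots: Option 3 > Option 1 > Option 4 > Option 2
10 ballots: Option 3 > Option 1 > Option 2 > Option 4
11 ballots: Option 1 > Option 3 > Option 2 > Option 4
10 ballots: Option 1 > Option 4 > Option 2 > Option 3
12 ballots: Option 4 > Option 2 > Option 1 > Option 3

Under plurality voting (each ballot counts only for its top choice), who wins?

Option 3

First-place votes: Option 1 21, Option 2 0, Option 3 27, Option 4 12.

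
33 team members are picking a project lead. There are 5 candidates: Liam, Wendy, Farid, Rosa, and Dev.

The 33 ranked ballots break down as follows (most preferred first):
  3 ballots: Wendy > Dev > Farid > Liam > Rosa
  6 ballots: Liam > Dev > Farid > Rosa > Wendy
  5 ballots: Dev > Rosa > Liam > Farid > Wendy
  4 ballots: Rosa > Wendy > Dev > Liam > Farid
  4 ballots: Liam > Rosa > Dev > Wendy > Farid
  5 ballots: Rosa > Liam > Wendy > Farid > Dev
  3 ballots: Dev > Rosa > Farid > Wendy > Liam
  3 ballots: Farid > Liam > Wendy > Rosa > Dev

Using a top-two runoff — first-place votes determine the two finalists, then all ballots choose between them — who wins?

Round 1 first-place votes: Liam 10, Wendy 3, Farid 3, Rosa 9, Dev 8. Liam and Rosa advance.
Runoff: Liam is ranked above Rosa on 16 ballots, Rosa above Liam on 17.

Rosa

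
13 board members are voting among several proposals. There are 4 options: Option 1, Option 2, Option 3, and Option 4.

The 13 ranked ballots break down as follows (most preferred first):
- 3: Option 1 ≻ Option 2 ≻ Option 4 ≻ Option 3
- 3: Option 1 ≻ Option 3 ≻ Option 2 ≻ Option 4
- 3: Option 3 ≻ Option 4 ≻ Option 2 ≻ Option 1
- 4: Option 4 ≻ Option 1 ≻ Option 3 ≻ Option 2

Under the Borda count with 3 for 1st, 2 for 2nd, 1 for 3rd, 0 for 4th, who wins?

Option 1: 3×3 + 3×3 + 3×0 + 4×2 = 26
Option 2: 3×2 + 3×1 + 3×1 + 4×0 = 12
Option 3: 3×0 + 3×2 + 3×3 + 4×1 = 19
Option 4: 3×1 + 3×0 + 3×2 + 4×3 = 21

Option 1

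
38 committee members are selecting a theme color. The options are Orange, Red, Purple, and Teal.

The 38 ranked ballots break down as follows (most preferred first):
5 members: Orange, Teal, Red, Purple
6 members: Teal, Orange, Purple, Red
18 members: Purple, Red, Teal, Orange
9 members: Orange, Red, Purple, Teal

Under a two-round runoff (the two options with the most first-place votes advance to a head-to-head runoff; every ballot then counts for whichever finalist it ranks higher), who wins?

Round 1 first-place votes: Orange 14, Red 0, Purple 18, Teal 6. Purple and Orange advance.
Runoff: Purple is ranked above Orange on 18 ballots, Orange above Purple on 20.

Orange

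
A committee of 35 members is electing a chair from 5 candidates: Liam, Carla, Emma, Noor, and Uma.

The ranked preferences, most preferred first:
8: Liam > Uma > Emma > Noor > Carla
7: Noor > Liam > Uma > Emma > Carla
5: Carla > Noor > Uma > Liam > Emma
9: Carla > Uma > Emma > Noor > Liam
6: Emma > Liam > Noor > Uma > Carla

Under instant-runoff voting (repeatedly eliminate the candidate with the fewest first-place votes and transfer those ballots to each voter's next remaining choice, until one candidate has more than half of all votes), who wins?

Round 1: Liam 8, Carla 14, Emma 6, Noor 7, Uma 0. Uma eliminated.
Round 2: Liam 8, Carla 14, Emma 6, Noor 7. Emma eliminated.
Round 3: Liam 14, Carla 14, Noor 7. Noor eliminated.
Round 4: Liam 21, Carla 14. Liam has a majority (≥18).

Liam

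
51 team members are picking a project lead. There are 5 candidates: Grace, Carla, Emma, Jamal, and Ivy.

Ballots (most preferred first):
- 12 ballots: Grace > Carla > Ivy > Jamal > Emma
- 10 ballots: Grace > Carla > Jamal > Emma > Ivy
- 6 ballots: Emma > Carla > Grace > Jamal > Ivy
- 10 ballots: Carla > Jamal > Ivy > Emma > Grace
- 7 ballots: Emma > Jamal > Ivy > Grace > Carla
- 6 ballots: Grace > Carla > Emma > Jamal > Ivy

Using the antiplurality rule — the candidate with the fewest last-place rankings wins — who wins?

Jamal

Last-place votes: Grace 10, Carla 7, Emma 12, Jamal 0, Ivy 22.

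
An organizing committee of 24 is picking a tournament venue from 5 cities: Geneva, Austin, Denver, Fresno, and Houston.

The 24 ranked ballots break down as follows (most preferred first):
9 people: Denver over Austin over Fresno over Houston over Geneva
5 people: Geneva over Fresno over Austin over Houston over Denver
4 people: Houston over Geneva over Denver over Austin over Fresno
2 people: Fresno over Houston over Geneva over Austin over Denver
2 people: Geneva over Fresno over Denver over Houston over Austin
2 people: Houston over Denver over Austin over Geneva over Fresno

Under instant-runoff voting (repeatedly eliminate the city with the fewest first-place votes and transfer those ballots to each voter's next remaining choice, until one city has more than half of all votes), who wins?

Round 1: Geneva 7, Austin 0, Denver 9, Fresno 2, Houston 6. Austin eliminated.
Round 2: Geneva 7, Denver 9, Fresno 2, Houston 6. Fresno eliminated.
Round 3: Geneva 7, Denver 9, Houston 8. Geneva eliminated.
Round 4: Denver 11, Houston 13. Houston has a majority (≥13).

Houston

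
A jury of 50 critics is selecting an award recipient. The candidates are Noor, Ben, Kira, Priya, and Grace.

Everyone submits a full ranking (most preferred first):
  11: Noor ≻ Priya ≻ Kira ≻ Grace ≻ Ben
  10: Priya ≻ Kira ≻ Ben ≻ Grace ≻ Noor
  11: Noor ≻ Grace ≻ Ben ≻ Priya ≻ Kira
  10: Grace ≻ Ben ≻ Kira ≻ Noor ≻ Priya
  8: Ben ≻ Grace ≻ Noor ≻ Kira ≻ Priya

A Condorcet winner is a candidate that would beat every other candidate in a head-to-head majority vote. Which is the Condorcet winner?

Grace

Grace vs Noor: 28–22
Grace vs Ben: 32–18
Grace vs Kira: 29–21
Grace vs Priya: 29–21
Grace beats every other candidate.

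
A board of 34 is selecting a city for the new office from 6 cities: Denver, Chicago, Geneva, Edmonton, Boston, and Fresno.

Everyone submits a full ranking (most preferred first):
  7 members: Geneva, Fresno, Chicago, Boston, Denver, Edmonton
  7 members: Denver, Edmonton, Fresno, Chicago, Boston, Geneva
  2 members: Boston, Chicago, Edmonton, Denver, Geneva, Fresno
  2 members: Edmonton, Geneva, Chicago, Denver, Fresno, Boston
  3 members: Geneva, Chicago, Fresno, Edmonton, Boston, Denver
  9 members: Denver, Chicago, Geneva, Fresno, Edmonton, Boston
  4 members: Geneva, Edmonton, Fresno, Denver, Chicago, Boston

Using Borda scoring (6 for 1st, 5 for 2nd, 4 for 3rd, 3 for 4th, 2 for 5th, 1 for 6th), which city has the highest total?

Denver: 7×2 + 7×6 + 2×3 + 2×3 + 3×1 + 9×6 + 4×3 = 137
Chicago: 7×4 + 7×3 + 2×5 + 2×4 + 3×5 + 9×5 + 4×2 = 135
Geneva: 7×6 + 7×1 + 2×2 + 2×5 + 3×6 + 9×4 + 4×6 = 141
Edmonton: 7×1 + 7×5 + 2×4 + 2×6 + 3×3 + 9×2 + 4×5 = 109
Boston: 7×3 + 7×2 + 2×6 + 2×1 + 3×2 + 9×1 + 4×1 = 68
Fresno: 7×5 + 7×4 + 2×1 + 2×2 + 3×4 + 9×3 + 4×4 = 124

Geneva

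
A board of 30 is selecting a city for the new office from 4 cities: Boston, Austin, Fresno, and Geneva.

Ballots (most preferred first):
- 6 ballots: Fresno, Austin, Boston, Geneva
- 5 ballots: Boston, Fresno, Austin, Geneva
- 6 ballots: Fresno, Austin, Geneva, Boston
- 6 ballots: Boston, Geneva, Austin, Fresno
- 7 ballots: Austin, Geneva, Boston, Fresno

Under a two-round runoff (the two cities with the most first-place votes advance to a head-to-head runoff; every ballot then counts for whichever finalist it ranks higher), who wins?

Boston

Round 1 first-place votes: Boston 11, Austin 7, Fresno 12, Geneva 0. Fresno and Boston advance.
Runoff: Fresno is ranked above Boston on 12 ballots, Boston above Fresno on 18.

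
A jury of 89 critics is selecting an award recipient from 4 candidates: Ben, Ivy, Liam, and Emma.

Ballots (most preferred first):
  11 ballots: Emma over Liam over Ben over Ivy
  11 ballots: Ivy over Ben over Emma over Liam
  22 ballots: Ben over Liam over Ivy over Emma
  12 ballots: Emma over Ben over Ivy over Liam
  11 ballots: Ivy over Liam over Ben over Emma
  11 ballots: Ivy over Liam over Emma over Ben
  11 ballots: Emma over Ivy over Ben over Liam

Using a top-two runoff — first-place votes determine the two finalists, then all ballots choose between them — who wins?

Ivy

Round 1 first-place votes: Ben 22, Ivy 33, Liam 0, Emma 34. Emma and Ivy advance.
Runoff: Emma is ranked above Ivy on 34 ballots, Ivy above Emma on 55.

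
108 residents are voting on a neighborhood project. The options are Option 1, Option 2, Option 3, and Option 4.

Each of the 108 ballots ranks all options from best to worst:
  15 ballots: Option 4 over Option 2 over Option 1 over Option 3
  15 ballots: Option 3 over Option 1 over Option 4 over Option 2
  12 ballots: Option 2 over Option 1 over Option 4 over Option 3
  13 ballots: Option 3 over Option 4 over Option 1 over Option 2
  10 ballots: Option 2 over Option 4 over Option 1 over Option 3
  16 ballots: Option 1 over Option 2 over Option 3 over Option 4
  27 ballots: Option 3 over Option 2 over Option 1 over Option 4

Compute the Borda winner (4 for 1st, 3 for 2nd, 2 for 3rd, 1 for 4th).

Option 2

Option 1: 15×2 + 15×3 + 12×3 + 13×2 + 10×2 + 16×4 + 27×2 = 275
Option 2: 15×3 + 15×1 + 12×4 + 13×1 + 10×4 + 16×3 + 27×3 = 290
Option 3: 15×1 + 15×4 + 12×1 + 13×4 + 10×1 + 16×2 + 27×4 = 289
Option 4: 15×4 + 15×2 + 12×2 + 13×3 + 10×3 + 16×1 + 27×1 = 226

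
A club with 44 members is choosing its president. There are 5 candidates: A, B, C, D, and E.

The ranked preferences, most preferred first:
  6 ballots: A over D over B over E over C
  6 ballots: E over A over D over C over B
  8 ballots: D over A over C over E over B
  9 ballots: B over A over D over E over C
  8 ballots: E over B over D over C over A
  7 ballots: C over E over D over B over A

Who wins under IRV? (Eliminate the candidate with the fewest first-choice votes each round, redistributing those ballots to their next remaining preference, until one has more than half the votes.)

Round 1: A 6, B 9, C 7, D 8, E 14. A eliminated.
Round 2: B 9, C 7, D 14, E 14. C eliminated.
Round 3: B 9, D 14, E 21. B eliminated.
Round 4: D 23, E 21. D has a majority (≥23).

D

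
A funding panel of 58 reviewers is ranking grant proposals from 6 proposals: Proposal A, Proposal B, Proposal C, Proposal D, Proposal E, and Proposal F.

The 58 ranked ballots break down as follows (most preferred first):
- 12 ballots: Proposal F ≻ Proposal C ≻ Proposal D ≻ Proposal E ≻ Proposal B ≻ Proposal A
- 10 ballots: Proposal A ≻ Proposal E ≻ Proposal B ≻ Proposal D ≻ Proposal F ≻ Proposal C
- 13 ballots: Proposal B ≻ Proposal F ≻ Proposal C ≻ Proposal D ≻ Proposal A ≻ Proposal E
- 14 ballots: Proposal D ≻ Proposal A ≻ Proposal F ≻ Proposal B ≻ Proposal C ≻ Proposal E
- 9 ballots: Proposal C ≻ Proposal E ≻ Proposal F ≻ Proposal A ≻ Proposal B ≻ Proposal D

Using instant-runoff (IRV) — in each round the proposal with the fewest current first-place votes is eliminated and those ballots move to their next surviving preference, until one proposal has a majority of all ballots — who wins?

Round 1: Proposal A 10, Proposal B 13, Proposal C 9, Proposal D 14, Proposal E 0, Proposal F 12. Proposal E eliminated.
Round 2: Proposal A 10, Proposal B 13, Proposal C 9, Proposal D 14, Proposal F 12. Proposal C eliminated.
Round 3: Proposal A 10, Proposal B 13, Proposal D 14, Proposal F 21. Proposal A eliminated.
Round 4: Proposal B 23, Proposal D 14, Proposal F 21. Proposal D eliminated.
Round 5: Proposal B 23, Proposal F 35. Proposal F has a majority (≥30).

Proposal F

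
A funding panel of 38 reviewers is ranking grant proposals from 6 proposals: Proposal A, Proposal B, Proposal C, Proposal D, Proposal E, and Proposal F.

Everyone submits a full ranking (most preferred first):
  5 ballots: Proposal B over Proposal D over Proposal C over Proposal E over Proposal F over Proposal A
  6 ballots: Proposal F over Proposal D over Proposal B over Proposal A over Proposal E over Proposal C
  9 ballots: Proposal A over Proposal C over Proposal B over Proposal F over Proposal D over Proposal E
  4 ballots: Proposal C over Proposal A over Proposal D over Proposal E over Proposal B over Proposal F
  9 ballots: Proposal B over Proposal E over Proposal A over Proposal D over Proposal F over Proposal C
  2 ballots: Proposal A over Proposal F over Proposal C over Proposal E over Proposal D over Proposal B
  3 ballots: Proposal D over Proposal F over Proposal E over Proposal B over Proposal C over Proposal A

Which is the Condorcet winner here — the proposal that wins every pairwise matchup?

Proposal B

Proposal B vs Proposal A: 23–15
Proposal B vs Proposal C: 23–15
Proposal B vs Proposal D: 23–15
Proposal B vs Proposal E: 29–9
Proposal B vs Proposal F: 27–11
Proposal B beats every other proposal.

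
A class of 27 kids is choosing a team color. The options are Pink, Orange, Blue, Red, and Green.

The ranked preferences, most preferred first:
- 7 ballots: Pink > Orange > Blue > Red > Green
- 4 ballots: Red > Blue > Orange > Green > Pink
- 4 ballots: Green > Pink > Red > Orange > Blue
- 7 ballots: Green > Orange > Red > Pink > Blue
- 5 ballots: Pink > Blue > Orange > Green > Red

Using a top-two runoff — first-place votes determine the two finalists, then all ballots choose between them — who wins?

Round 1 first-place votes: Pink 12, Orange 0, Blue 0, Red 4, Green 11. Pink and Green advance.
Runoff: Pink is ranked above Green on 12 ballots, Green above Pink on 15.

Green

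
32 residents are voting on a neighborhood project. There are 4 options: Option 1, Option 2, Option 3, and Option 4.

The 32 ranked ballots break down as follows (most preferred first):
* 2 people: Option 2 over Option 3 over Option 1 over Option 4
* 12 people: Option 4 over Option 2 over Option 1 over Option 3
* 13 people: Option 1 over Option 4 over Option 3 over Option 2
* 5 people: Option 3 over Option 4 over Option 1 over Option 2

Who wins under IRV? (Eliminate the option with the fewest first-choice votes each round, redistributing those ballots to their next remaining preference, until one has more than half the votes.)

Round 1: Option 1 13, Option 2 2, Option 3 5, Option 4 12. Option 2 eliminated.
Round 2: Option 1 13, Option 3 7, Option 4 12. Option 3 eliminated.
Round 3: Option 1 15, Option 4 17. Option 4 has a majority (≥17).

Option 4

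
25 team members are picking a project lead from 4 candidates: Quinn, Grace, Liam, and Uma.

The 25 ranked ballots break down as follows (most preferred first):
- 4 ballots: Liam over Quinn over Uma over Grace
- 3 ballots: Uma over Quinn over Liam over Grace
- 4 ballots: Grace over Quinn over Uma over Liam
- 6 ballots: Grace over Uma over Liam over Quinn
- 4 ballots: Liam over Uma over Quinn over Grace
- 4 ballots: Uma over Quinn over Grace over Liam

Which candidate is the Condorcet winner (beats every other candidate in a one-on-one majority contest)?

Uma vs Quinn: 17–8
Uma vs Grace: 15–10
Uma vs Liam: 17–8
Uma beats every other candidate.

Uma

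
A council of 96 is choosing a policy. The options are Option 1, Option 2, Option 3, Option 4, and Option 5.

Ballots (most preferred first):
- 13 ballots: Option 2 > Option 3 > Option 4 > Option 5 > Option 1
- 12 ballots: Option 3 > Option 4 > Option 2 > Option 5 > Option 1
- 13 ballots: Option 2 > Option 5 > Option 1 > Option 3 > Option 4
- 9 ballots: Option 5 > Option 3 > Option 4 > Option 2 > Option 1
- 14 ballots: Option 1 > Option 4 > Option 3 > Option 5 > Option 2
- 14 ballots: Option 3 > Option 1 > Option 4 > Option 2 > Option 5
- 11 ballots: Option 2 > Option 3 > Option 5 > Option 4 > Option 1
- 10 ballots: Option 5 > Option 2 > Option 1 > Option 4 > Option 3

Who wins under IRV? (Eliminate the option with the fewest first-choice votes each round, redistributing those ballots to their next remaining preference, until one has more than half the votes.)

Round 1: Option 1 14, Option 2 37, Option 3 26, Option 4 0, Option 5 19. Option 4 eliminated.
Round 2: Option 1 14, Option 2 37, Option 3 26, Option 5 19. Option 1 eliminated.
Round 3: Option 2 37, Option 3 40, Option 5 19. Option 5 eliminated.
Round 4: Option 2 47, Option 3 49. Option 3 has a majority (≥49).

Option 3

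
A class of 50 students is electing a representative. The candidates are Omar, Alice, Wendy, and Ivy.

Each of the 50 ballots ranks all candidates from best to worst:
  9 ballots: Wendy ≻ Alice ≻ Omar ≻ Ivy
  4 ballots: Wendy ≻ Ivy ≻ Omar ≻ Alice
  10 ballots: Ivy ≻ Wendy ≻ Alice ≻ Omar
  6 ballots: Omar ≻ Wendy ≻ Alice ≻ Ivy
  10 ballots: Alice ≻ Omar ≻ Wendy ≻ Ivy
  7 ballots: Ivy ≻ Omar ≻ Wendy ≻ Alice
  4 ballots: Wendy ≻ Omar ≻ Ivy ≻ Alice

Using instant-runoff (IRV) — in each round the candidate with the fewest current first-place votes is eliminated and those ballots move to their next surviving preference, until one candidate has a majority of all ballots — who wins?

Round 1: Omar 6, Alice 10, Wendy 17, Ivy 17. Omar eliminated.
Round 2: Alice 10, Wendy 23, Ivy 17. Alice eliminated.
Round 3: Wendy 33, Ivy 17. Wendy has a majority (≥26).

Wendy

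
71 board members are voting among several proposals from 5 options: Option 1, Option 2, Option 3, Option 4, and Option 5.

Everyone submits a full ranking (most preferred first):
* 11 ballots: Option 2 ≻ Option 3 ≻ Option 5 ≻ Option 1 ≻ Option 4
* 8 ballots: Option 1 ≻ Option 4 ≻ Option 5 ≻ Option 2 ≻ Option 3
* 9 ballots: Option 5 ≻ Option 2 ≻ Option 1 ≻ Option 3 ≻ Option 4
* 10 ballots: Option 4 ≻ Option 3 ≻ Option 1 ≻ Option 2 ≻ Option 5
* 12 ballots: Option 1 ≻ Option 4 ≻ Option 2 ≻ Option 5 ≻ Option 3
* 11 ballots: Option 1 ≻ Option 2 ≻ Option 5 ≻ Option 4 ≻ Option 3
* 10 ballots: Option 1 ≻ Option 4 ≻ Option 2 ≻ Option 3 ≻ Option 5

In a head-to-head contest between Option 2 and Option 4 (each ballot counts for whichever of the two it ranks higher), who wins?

Option 2 is ranked above Option 4 on 31 ballots; Option 4 above Option 2 on 40.

Option 4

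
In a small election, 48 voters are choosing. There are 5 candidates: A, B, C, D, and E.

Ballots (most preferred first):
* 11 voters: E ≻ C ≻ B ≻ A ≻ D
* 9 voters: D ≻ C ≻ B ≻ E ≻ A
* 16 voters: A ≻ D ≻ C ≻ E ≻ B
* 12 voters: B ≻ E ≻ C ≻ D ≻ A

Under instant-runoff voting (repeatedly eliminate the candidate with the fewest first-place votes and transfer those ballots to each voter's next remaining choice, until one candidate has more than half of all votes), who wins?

B

Round 1: A 16, B 12, C 0, D 9, E 11. C eliminated.
Round 2: A 16, B 12, D 9, E 11. D eliminated.
Round 3: A 16, B 21, E 11. E eliminated.
Round 4: A 16, B 32. B has a majority (≥25).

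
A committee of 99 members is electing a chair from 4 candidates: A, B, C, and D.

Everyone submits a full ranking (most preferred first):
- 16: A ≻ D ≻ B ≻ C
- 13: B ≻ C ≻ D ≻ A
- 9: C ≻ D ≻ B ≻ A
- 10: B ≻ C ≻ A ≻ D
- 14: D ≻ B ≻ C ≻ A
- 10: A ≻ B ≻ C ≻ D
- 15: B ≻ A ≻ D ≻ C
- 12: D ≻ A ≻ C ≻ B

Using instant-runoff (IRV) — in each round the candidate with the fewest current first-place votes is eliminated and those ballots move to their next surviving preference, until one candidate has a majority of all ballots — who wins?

D

Round 1: A 26, B 38, C 9, D 26. C eliminated.
Round 2: A 26, B 38, D 35. A eliminated.
Round 3: B 48, D 51. D has a majority (≥50).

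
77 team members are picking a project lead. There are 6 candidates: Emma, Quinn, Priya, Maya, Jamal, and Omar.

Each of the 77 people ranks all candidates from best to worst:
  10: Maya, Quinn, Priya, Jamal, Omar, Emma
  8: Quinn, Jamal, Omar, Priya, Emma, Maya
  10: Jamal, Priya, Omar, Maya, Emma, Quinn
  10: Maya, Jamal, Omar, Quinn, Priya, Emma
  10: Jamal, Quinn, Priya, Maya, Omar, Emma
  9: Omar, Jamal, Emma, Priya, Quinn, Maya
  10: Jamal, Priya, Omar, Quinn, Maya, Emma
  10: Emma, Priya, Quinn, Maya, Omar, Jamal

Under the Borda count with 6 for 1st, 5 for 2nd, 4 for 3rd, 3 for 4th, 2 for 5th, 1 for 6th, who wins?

Jamal

Emma: 10×1 + 8×2 + 10×2 + 10×1 + 10×1 + 9×4 + 10×1 + 10×6 = 172
Quinn: 10×5 + 8×6 + 10×1 + 10×3 + 10×5 + 9×2 + 10×3 + 10×4 = 276
Priya: 10×4 + 8×3 + 10×5 + 10×2 + 10×4 + 9×3 + 10×5 + 10×5 = 301
Maya: 10×6 + 8×1 + 10×3 + 10×6 + 10×3 + 9×1 + 10×2 + 10×3 = 247
Jamal: 10×3 + 8×5 + 10×6 + 10×5 + 10×6 + 9×5 + 10×6 + 10×1 = 355
Omar: 10×2 + 8×4 + 10×4 + 10×4 + 10×2 + 9×6 + 10×4 + 10×2 = 266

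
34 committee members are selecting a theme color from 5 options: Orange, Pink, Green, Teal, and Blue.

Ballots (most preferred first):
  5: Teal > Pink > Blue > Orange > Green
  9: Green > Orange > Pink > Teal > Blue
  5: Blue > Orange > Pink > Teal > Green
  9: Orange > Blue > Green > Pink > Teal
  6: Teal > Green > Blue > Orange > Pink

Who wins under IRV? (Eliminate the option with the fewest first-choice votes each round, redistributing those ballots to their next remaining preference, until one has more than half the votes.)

Orange

Round 1: Orange 9, Pink 0, Green 9, Teal 11, Blue 5. Pink eliminated.
Round 2: Orange 9, Green 9, Teal 11, Blue 5. Blue eliminated.
Round 3: Orange 14, Green 9, Teal 11. Green eliminated.
Round 4: Orange 23, Teal 11. Orange has a majority (≥18).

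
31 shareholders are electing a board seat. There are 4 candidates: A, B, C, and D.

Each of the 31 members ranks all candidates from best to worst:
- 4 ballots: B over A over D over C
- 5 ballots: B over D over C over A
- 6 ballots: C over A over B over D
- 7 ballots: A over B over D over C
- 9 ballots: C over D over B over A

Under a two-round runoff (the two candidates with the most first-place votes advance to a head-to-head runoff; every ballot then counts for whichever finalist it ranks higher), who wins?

B

Round 1 first-place votes: A 7, B 9, C 15, D 0. C and B advance.
Runoff: C is ranked above B on 15 ballots, B above C on 16.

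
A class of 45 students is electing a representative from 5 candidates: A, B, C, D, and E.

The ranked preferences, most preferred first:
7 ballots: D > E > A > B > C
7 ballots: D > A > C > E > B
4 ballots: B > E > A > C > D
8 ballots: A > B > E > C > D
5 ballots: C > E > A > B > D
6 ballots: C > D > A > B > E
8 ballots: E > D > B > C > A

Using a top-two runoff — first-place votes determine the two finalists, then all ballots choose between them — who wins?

C

Round 1 first-place votes: A 8, B 4, C 11, D 14, E 8. D and C advance.
Runoff: D is ranked above C on 22 ballots, C above D on 23.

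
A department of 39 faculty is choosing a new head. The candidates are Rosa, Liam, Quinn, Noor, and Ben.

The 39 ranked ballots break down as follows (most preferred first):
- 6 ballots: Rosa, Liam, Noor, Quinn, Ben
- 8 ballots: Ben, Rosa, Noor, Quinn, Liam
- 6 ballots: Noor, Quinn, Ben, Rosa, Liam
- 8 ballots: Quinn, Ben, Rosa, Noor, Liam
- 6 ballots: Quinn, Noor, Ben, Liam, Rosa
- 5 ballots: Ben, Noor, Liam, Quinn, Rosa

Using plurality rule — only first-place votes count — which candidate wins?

First-place votes: Rosa 6, Liam 0, Quinn 14, Noor 6, Ben 13.

Quinn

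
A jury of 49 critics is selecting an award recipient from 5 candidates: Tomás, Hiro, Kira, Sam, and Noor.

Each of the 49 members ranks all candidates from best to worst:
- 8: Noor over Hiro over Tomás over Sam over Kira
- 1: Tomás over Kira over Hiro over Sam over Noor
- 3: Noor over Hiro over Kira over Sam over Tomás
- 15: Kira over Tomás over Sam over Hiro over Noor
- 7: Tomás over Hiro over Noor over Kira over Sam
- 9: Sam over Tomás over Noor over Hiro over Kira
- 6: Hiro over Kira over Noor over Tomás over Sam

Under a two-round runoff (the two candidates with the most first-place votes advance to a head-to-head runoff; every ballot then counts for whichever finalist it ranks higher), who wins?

Noor

Round 1 first-place votes: Tomás 8, Hiro 6, Kira 15, Sam 9, Noor 11. Kira and Noor advance.
Runoff: Kira is ranked above Noor on 22 ballots, Noor above Kira on 27.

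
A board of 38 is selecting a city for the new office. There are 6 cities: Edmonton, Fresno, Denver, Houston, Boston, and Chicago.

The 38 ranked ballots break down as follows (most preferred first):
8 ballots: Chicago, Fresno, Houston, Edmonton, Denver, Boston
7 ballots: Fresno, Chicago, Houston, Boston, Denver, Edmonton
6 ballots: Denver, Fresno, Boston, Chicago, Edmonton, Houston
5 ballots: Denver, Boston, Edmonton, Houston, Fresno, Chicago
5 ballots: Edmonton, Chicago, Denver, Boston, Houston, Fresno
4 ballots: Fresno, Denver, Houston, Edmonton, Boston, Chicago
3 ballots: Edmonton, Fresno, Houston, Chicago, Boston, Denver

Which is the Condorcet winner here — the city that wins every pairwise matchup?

Fresno vs Edmonton: 25–13
Fresno vs Denver: 22–16
Fresno vs Houston: 28–10
Fresno vs Boston: 28–10
Fresno vs Chicago: 25–13
Fresno beats every other city.

Fresno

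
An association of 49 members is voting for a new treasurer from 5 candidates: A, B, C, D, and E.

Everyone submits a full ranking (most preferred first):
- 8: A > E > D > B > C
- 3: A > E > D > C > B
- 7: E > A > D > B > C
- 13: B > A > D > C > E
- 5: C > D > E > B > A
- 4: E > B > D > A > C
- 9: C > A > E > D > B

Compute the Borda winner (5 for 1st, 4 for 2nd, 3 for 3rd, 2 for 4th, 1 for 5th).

A

A: 8×5 + 3×5 + 7×4 + 13×4 + 5×1 + 4×2 + 9×4 = 184
B: 8×2 + 3×1 + 7×2 + 13×5 + 5×2 + 4×4 + 9×1 = 133
C: 8×1 + 3×2 + 7×1 + 13×2 + 5×5 + 4×1 + 9×5 = 121
D: 8×3 + 3×3 + 7×3 + 13×3 + 5×4 + 4×3 + 9×2 = 143
E: 8×4 + 3×4 + 7×5 + 13×1 + 5×3 + 4×5 + 9×3 = 154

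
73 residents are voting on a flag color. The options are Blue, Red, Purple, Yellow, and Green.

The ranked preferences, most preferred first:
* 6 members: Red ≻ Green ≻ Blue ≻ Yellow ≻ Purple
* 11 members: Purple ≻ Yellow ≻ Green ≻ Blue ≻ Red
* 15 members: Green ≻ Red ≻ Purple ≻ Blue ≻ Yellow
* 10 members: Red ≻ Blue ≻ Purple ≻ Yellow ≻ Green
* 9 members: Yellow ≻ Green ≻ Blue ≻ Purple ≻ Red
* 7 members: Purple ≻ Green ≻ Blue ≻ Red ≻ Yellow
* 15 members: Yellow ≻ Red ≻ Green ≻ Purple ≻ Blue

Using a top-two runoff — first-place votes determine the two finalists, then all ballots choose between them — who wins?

Purple

Round 1 first-place votes: Blue 0, Red 16, Purple 18, Yellow 24, Green 15. Yellow and Purple advance.
Runoff: Yellow is ranked above Purple on 30 ballots, Purple above Yellow on 43.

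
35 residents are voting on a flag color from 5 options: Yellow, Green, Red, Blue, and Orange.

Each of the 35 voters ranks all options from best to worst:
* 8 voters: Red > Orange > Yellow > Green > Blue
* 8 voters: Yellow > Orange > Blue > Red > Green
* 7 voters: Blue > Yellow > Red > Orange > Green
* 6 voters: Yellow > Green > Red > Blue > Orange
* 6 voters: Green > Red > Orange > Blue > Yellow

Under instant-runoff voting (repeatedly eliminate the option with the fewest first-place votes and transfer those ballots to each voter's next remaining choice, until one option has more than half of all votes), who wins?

Round 1: Yellow 14, Green 6, Red 8, Blue 7, Orange 0. Orange eliminated.
Round 2: Yellow 14, Green 6, Red 8, Blue 7. Green eliminated.
Round 3: Yellow 14, Red 14, Blue 7. Blue eliminated.
Round 4: Yellow 21, Red 14. Yellow has a majority (≥18).

Yellow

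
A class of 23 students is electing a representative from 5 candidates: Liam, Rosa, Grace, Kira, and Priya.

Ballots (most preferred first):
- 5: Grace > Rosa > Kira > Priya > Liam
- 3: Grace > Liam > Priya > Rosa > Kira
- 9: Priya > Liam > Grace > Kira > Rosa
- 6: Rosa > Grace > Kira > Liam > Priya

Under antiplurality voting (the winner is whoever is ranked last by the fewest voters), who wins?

Last-place votes: Liam 5, Rosa 9, Grace 0, Kira 3, Priya 6.

Grace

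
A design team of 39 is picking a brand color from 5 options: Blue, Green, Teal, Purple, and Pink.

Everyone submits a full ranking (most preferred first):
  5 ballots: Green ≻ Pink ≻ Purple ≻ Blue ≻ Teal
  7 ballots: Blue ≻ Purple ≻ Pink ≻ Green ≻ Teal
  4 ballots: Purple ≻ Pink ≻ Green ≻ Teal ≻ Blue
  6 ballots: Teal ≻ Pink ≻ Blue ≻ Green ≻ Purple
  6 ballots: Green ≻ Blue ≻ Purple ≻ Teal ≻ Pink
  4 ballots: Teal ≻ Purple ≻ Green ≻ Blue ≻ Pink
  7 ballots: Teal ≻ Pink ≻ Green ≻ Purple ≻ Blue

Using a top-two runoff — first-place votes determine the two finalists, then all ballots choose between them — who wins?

Round 1 first-place votes: Blue 7, Green 11, Teal 17, Purple 4, Pink 0. Teal and Green advance.
Runoff: Teal is ranked above Green on 17 ballots, Green above Teal on 22.

Green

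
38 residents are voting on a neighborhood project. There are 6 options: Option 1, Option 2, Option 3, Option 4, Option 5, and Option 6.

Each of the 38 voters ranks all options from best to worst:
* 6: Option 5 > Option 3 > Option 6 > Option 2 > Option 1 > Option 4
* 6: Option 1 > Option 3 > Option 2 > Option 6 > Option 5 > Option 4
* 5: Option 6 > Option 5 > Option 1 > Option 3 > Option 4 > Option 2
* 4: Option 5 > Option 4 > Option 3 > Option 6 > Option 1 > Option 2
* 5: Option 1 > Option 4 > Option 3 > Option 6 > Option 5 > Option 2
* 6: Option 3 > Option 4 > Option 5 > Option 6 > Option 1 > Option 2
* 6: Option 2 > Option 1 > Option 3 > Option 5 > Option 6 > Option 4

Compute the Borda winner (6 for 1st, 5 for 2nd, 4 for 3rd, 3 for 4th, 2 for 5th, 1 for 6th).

Option 3

Option 1: 6×2 + 6×6 + 5×4 + 4×2 + 5×6 + 6×2 + 6×5 = 148
Option 2: 6×3 + 6×4 + 5×1 + 4×1 + 5×1 + 6×1 + 6×6 = 98
Option 3: 6×5 + 6×5 + 5×3 + 4×4 + 5×4 + 6×6 + 6×4 = 171
Option 4: 6×1 + 6×1 + 5×2 + 4×5 + 5×5 + 6×5 + 6×1 = 103
Option 5: 6×6 + 6×2 + 5×5 + 4×6 + 5×2 + 6×4 + 6×3 = 149
Option 6: 6×4 + 6×3 + 5×6 + 4×3 + 5×3 + 6×3 + 6×2 = 129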